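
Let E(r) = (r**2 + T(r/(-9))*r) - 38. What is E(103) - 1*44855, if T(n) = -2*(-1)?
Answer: -34078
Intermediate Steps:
T(n) = 2
E(r) = -38 + r**2 + 2*r (E(r) = (r**2 + 2*r) - 38 = -38 + r**2 + 2*r)
E(103) - 1*44855 = (-38 + 103**2 + 2*103) - 1*44855 = (-38 + 10609 + 206) - 44855 = 10777 - 44855 = -34078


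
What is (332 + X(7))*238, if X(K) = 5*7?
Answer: 87346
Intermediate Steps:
X(K) = 35
(332 + X(7))*238 = (332 + 35)*238 = 367*238 = 87346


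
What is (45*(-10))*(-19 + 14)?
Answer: 2250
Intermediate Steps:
(45*(-10))*(-19 + 14) = -450*(-5) = 2250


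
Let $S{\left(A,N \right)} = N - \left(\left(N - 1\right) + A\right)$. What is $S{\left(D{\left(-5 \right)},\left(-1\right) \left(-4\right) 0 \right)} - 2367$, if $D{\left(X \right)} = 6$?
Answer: $-2372$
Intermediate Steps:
$S{\left(A,N \right)} = 1 - A$ ($S{\left(A,N \right)} = N - \left(\left(-1 + N\right) + A\right) = N - \left(-1 + A + N\right) = 1 - A$)
$S{\left(D{\left(-5 \right)},\left(-1\right) \left(-4\right) 0 \right)} - 2367 = \left(1 - 6\right) - 2367 = -5 - 2367 = -2372$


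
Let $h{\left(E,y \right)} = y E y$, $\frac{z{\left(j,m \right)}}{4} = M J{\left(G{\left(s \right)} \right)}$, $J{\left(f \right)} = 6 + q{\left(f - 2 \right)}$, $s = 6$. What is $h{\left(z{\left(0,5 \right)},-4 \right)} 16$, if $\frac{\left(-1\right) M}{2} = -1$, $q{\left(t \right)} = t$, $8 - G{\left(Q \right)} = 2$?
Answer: $20480$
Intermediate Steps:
$G{\left(Q \right)} = 6$ ($G{\left(Q \right)} = 8 - 2 = 6$)
$J{\left(f \right)} = 4 + f$ ($J{\left(f \right)} = 6 + \left(f - 2\right) = 6 + \left(-2 + f\right) = 4 + f$)
$M = 2$ ($M = \left(-2\right) \left(-1\right) = 2$)
$z{\left(j,m \right)} = 80$ ($z{\left(j,m \right)} = 4 \cdot 2 \left(4 + 6\right) = 4 \cdot 2 \cdot 10 = 4 \cdot 20 = 80$)
$h{\left(E,y \right)} = E y^{2}$ ($h{\left(E,y \right)} = E y y = E y^{2}$)
$h{\left(z{\left(0,5 \right)},-4 \right)} 16 = 80 \left(-4\right)^{2} \cdot 16 = 80 \cdot 16 \cdot 16 = 1280 \cdot 16 = 20480$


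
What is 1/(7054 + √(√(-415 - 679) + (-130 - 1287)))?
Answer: 1/(7054 + √(-1417 + I*√1094)) ≈ 0.00014175 - 7.564e-7*I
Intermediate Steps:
1/(7054 + √(√(-415 - 679) + (-130 - 1287))) = 1/(7054 + √(√(-1094) - 1417)) = 1/(7054 + √(I*√1094 - 1417)) = 1/(7054 + √(-1417 + I*√1094))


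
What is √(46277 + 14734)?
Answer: 3*√6779 ≈ 247.00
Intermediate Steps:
√(46277 + 14734) = √61011 = 3*√6779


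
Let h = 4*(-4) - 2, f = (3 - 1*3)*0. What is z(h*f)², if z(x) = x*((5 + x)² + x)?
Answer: 0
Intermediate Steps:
f = 0 (f = (3 - 3)*0 = 0*0 = 0)
h = -18 (h = -16 - 2 = -18)
z(x) = x*(x + (5 + x)²)
z(h*f)² = ((-18*0)*(-18*0 + (5 - 18*0)²))² = (0*(0 + (5 + 0)²))² = (0*(0 + 5²))² = (0*(0 + 25))² = (0*25)² = 0² = 0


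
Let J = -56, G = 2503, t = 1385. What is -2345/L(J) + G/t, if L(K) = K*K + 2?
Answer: 4606589/4346130 ≈ 1.0599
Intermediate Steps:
L(K) = 2 + K**2 (L(K) = K**2 + 2 = 2 + K**2)
-2345/L(J) + G/t = -2345/(2 + (-56)**2) + 2503/1385 = -2345/(2 + 3136) + 2503*(1/1385) = -2345/3138 + 2503/1385 = 4606589/4346130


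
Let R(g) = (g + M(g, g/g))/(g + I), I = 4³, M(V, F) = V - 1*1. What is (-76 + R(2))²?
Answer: 2792241/484 ≈ 5769.1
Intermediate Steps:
M(V, F) = -1 + V (M(V, F) = V - 1 = -1 + V)
I = 64
R(g) = (-1 + 2*g)/(64 + g) (R(g) = (g + (-1 + g))/(g + 64) = (-1 + 2*g)/(64 + g))
(-76 + R(2))² = (-76 + (-1 + 2*2)/(64 + 2))² = (-76 + (-1 + 4)/66)² = (-76 + (1/66)*3)² = (-76 + 1/22)² = (-1671/22)² = 2792241/484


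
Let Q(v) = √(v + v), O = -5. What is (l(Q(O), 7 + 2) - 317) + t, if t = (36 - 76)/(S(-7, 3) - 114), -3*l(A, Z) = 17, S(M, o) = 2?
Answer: -13537/42 ≈ -322.31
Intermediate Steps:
Q(v) = √2*√v (Q(v) = √(2*v) = √2*√v)
l(A, Z) = -17/3 (l(A, Z) = -⅓*17 = -17/3)
t = 5/14 (t = (36 - 76)/(2 - 114) = -40/(-112) = -40*(-1/112) = 5/14 ≈ 0.35714)
(l(Q(O), 7 + 2) - 317) + t = (-17/3 - 317) + 5/14 = -968/3 + 5/14 = -13537/42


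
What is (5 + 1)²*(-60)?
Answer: -2160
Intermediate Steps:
(5 + 1)²*(-60) = 6²*(-60) = 36*(-60) = -2160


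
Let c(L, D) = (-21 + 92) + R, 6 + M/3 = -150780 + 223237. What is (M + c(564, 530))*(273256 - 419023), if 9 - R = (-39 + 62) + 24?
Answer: -31687705062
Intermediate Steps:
M = 217353 (M = -18 + 3*(-150780 + 223237) = -18 + 3*72457 = -18 + 217371 = 217353)
R = -38 (R = 9 - ((-39 + 62) + 24) = 9 - (23 + 24) = 9 - 1*47 = 9 - 47 = -38)
c(L, D) = 33 (c(L, D) = (-21 + 92) - 38 = 71 - 38 = 33)
(M + c(564, 530))*(273256 - 419023) = (217353 + 33)*(273256 - 419023) = 217386*(-145767) = -31687705062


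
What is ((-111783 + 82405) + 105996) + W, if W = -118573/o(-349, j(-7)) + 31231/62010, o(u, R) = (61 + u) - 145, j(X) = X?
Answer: 2064584818693/26850330 ≈ 76892.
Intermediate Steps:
o(u, R) = -84 + u
W = 7366234753/26850330 (W = -118573/(-84 - 349) + 31231/62010 = -118573/(-433) + 31231*(1/62010) = -118573*(-1/433) + 31231/62010 = 118573/433 + 31231/62010 = 7366234753/26850330 ≈ 274.34)
((-111783 + 82405) + 105996) + W = ((-111783 + 82405) + 105996) + 7366234753/26850330 = (-29378 + 105996) + 7366234753/26850330 = 76618 + 7366234753/26850330 = 2064584818693/26850330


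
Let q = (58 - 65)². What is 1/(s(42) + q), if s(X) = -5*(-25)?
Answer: 1/174 ≈ 0.0057471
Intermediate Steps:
s(X) = 125
q = 49 (q = (-7)² = 49)
1/(s(42) + q) = 1/(125 + 49) = 1/174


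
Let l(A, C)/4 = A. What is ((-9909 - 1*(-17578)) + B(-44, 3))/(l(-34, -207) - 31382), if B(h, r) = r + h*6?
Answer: -3704/15759 ≈ -0.23504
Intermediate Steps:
l(A, C) = 4*A
B(h, r) = r + 6*h
((-9909 - 1*(-17578)) + B(-44, 3))/(l(-34, -207) - 31382) = ((-9909 - 1*(-17578)) + (3 + 6*(-44)))/(4*(-34) - 31382) = ((-9909 + 17578) + (3 - 264))/(-136 - 31382) = (7669 - 261)/(-31518) = 7408*(-1/31518) = -3704/15759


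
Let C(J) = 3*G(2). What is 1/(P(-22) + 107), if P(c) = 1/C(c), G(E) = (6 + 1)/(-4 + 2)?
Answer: 21/2245 ≈ 0.0093541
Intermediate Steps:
G(E) = -7/2 (G(E) = 7/(-2) = 7*(-½) = -7/2)
C(J) = -21/2 (C(J) = 3*(-7/2) = -21/2)
P(c) = -2/21 (P(c) = 1/(-21/2) = -2/21)
1/(P(-22) + 107) = 1/(-2/21 + 107) = 1/(2245/21) = 21/2245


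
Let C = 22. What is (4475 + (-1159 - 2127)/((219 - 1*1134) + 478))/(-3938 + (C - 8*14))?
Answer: -1958861/1760236 ≈ -1.1128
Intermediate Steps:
(4475 + (-1159 - 2127)/((219 - 1*1134) + 478))/(-3938 + (C - 8*14)) = (4475 + (-1159 - 2127)/((219 - 1*1134) + 478))/(-3938 + (22 - 8*14)) = (4475 - 3286/((219 - 1134) + 478))/(-3938 + (22 - 112)) = (4475 - 3286/(-915 + 478))/(-3938 - 90) = (4475 - 3286/(-437))/(-4028) = (4475 - 3286*(-1/437))*(-1/4028) = (4475 + 3286/437)*(-1/4028) = (1958861/437)*(-1/4028) = -1958861/1760236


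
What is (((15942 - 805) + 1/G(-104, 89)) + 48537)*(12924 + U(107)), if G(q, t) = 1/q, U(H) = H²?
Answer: 1549391610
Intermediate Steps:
(((15942 - 805) + 1/G(-104, 89)) + 48537)*(12924 + U(107)) = (((15942 - 805) + 1/(1/(-104))) + 48537)*(12924 + 107²) = ((15137 + 1/(-1/104)) + 48537)*(12924 + 11449) = ((15137 - 104) + 48537)*24373 = (15033 + 48537)*24373 = 63570*24373 = 1549391610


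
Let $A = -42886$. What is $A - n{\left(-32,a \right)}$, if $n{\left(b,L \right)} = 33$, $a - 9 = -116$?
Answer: $-42919$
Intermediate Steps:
$a = -107$ ($a = 9 - 116 = -107$)
$A - n{\left(-32,a \right)} = -42886 - 33 = -42919$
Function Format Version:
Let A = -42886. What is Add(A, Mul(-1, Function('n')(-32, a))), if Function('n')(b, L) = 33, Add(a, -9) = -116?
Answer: -42919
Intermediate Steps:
a = -107 (a = Add(9, -116) = -107)
Add(A, Mul(-1, Function('n')(-32, a))) = Add(-42886, Mul(-1, 33)) = Add(-42886, -33) = -42919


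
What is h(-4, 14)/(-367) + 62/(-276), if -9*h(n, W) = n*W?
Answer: -36707/151938 ≈ -0.24159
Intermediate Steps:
h(n, W) = -W*n/9 (h(n, W) = -n*W/9 = -W*n/9)
h(-4, 14)/(-367) + 62/(-276) = -⅑*14*(-4)/(-367) + 62/(-276) = (56/9)*(-1/367) + 62*(-1/276) = -56/3303 - 31/138 = -36707/151938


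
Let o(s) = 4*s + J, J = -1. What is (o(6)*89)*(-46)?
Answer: -94162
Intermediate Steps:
o(s) = -1 + 4*s (o(s) = 4*s - 1 = -1 + 4*s)
(o(6)*89)*(-46) = ((-1 + 4*6)*89)*(-46) = ((-1 + 24)*89)*(-46) = (23*89)*(-46) = 2047*(-46) = -94162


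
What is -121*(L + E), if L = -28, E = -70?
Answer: 11858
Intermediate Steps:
-121*(L + E) = -121*(-28 - 70) = -121*(-98) = 11858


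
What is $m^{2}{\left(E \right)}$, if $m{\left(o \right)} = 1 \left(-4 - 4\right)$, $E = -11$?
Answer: $64$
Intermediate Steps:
$m{\left(o \right)} = -8$ ($m{\left(o \right)} = 1 \left(-8\right) = -8$)
$m^{2}{\left(E \right)} = \left(-8\right)^{2} = 64$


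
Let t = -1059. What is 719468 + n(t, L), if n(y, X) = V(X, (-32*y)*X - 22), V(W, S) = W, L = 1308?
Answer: 720776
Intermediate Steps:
n(y, X) = X
719468 + n(t, L) = 719468 + 1308 = 720776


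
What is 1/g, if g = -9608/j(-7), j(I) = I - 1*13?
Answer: 5/2402 ≈ 0.0020816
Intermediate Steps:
j(I) = -13 + I (j(I) = I - 13 = -13 + I)
g = 2402/5 (g = -9608/(-13 - 7) = -9608/(-20) = -9608*(-1/20) = 2402/5 ≈ 480.40)
1/g = 1/(2402/5) = 5/2402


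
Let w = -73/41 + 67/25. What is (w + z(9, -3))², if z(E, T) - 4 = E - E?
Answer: 25220484/1050625 ≈ 24.005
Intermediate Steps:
w = 922/1025 (w = -73*1/41 + 67*(1/25) = -73/41 + 67/25 = 922/1025 ≈ 0.89951)
z(E, T) = 4 (z(E, T) = 4 + (E - E) = 4 + 0 = 4)
(w + z(9, -3))² = (922/1025 + 4)² = (5022/1025)² = 25220484/1050625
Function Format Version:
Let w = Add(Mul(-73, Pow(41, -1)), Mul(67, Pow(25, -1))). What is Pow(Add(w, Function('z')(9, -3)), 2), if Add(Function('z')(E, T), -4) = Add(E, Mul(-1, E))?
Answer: Rational(25220484, 1050625) ≈ 24.005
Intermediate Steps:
w = Rational(922, 1025) (w = Add(Mul(-73, Rational(1, 41)), Mul(67, Rational(1, 25))) = Add(Rational(-73, 41), Rational(67, 25)) = Rational(922, 1025) ≈ 0.89951)
Function('z')(E, T) = 4 (Function('z')(E, T) = Add(4, Add(E, Mul(-1, E))) = Add(4, 0) = 4)
Pow(Add(w, Function('z')(9, -3)), 2) = Pow(Add(Rational(922, 1025), 4), 2) = Pow(Rational(5022, 1025), 2) = Rational(25220484, 1050625)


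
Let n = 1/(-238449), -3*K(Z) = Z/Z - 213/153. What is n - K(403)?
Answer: -1589711/12160899 ≈ -0.13072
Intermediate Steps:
K(Z) = 20/153 (K(Z) = -(Z/Z - 213/153)/3 = -(1 - 213*1/153)/3 = -(1 - 71/51)/3 = -1/3*(-20/51) = 20/153)
n = -1/238449 ≈ -4.1938e-6
n - K(403) = -1/238449 - 1*20/153 = -1/238449 - 20/153 = -1589711/12160899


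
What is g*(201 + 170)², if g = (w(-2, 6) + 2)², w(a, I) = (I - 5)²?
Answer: 1238769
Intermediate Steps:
w(a, I) = (-5 + I)²
g = 9 (g = ((-5 + 6)² + 2)² = (1² + 2)² = (1 + 2)² = 3² = 9)
g*(201 + 170)² = 9*(201 + 170)² = 9*371² = 9*137641 = 1238769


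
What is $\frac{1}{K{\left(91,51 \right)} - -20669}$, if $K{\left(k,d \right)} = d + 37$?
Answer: $\frac{1}{20757} \approx 4.8177 \cdot 10^{-5}$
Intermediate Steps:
$K{\left(k,d \right)} = 37 + d$
$\frac{1}{K{\left(91,51 \right)} - -20669} = \frac{1}{\left(37 + 51\right) - -20669} = \frac{1}{88 + 20669} = \frac{1}{20757}$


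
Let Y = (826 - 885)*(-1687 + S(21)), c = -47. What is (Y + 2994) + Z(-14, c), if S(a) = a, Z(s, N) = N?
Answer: 101241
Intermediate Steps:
Y = 98294 (Y = (826 - 885)*(-1687 + 21) = -59*(-1666) = 98294)
(Y + 2994) + Z(-14, c) = (98294 + 2994) - 47 = 101288 - 47 = 101241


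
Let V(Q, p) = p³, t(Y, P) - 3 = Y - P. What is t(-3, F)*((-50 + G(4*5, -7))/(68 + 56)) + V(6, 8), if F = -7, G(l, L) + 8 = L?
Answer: 63033/124 ≈ 508.33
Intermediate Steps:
G(l, L) = -8 + L
t(Y, P) = 3 + Y - P (t(Y, P) = 3 + (Y - P) = 3 + Y - P)
t(-3, F)*((-50 + G(4*5, -7))/(68 + 56)) + V(6, 8) = (3 - 3 - 1*(-7))*((-50 + (-8 - 7))/(68 + 56)) + 8³ = (3 - 3 + 7)*((-50 - 15)/124) + 512 = 7*(-65*1/124) + 512 = 7*(-65/124) + 512 = -455/124 + 512 = 63033/124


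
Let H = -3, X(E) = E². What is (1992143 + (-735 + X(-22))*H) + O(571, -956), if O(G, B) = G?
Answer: 1993467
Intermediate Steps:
(1992143 + (-735 + X(-22))*H) + O(571, -956) = (1992143 + (-735 + (-22)²)*(-3)) + 571 = (1992143 + (-735 + 484)*(-3)) + 571 = (1992143 - 251*(-3)) + 571 = (1992143 + 753) + 571 = 1992896 + 571 = 1993467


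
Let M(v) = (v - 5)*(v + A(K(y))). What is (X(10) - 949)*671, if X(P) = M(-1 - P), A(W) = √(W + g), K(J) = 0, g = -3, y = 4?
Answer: -518683 - 10736*I*√3 ≈ -5.1868e+5 - 18595.0*I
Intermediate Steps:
A(W) = √(-3 + W) (A(W) = √(W - 3) = √(-3 + W))
M(v) = (-5 + v)*(v + I*√3) (M(v) = (v - 5)*(v + √(-3 + 0)) = (-5 + v)*(v + √(-3)) = (-5 + v)*(v + I*√3))
X(P) = 5 + (-1 - P)² + 5*P - 5*I*√3 + I*√3*(-1 - P) (X(P) = (-1 - P)² - 5*(-1 - P) - 5*I*√3 + I*(-1 - P)*√3 = (-1 - P)² + (5 + 5*P) - 5*I*√3 + I*√3*(-1 - P) = 5 + (-1 - P)² + 5*P - 5*I*√3 + I*√3*(-1 - P))
(X(10) - 949)*671 = ((6 + 10² + 7*10 - 6*I*√3 - 1*I*10*√3) - 949)*671 = ((6 + 100 + 70 - 6*I*√3 - 10*I*√3) - 949)*671 = ((176 - 16*I*√3) - 949)*671 = (-773 - 16*I*√3)*671 = -518683 - 10736*I*√3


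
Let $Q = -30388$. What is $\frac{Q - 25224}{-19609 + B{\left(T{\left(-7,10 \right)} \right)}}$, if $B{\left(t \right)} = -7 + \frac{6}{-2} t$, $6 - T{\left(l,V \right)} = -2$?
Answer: $\frac{13903}{4910} \approx 2.8316$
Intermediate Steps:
$T{\left(l,V \right)} = 8$ ($T{\left(l,V \right)} = 6 - -2 = 6 + 2 = 8$)
$B{\left(t \right)} = -7 - 3 t$ ($B{\left(t \right)} = -7 + 6 \left(- \frac{1}{2}\right) t = -7 - 3 t$)
$\frac{Q - 25224}{-19609 + B{\left(T{\left(-7,10 \right)} \right)}} = \frac{-30388 - 25224}{-19609 - 31} = - \frac{55612}{-19609 - 31} = - \frac{55612}{-19640} = \left(-55612\right) \left(- \frac{1}{19640}\right) = \frac{13903}{4910}$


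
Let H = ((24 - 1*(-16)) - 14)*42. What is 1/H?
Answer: 1/1092 ≈ 0.00091575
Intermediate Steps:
H = 1092 (H = ((24 + 16) - 14)*42 = (40 - 14)*42 = 26*42 = 1092)
1/H = 1/1092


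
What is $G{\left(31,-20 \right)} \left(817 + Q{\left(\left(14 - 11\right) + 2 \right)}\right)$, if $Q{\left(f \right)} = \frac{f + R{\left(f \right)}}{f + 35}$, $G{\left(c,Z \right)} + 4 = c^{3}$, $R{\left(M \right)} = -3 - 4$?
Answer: $\frac{486689793}{20} \approx 2.4334 \cdot 10^{7}$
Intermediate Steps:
$R{\left(M \right)} = -7$ ($R{\left(M \right)} = -3 - 4 = -7$)
$G{\left(c,Z \right)} = -4 + c^{3}$
$Q{\left(f \right)} = \frac{-7 + f}{35 + f}$ ($Q{\left(f \right)} = \frac{f - 7}{f + 35} = \frac{-7 + f}{35 + f}$)
$G{\left(31,-20 \right)} \left(817 + Q{\left(\left(14 - 11\right) + 2 \right)}\right) = \left(-4 + 31^{3}\right) \left(817 + \frac{-7 + \left(\left(14 - 11\right) + 2\right)}{35 + \left(\left(14 - 11\right) + 2\right)}\right) = \left(-4 + 29791\right) \left(817 + \frac{-7 + \left(3 + 2\right)}{35 + \left(3 + 2\right)}\right) = 29787 \left(817 + \frac{-7 + 5}{35 + 5}\right) = 29787 \left(817 + \frac{1}{40} \left(-2\right)\right) = 29787 \left(817 - \frac{1}{20}\right) = 29787 \cdot \frac{16339}{20} = \frac{486689793}{20}$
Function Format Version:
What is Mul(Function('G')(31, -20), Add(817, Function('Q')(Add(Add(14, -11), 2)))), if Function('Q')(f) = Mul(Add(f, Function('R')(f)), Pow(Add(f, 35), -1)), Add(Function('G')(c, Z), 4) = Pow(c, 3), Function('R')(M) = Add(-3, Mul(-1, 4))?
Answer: Rational(486689793, 20) ≈ 2.4334e+7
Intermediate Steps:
Function('R')(M) = -7 (Function('R')(M) = Add(-3, -4) = -7)
Function('G')(c, Z) = Add(-4, Pow(c, 3))
Function('Q')(f) = Mul(Pow(Add(35, f), -1), Add(-7, f)) (Function('Q')(f) = Mul(Add(f, -7), Pow(Add(f, 35), -1)) = Mul(Add(-7, f), Pow(Add(35, f), -1)) = Mul(Pow(Add(35, f), -1), Add(-7, f)))
Mul(Function('G')(31, -20), Add(817, Function('Q')(Add(Add(14, -11), 2)))) = Mul(Add(-4, Pow(31, 3)), Add(817, Mul(Pow(Add(35, Add(Add(14, -11), 2)), -1), Add(-7, Add(Add(14, -11), 2))))) = Mul(Add(-4, 29791), Add(817, Mul(Pow(Add(35, Add(3, 2)), -1), Add(-7, Add(3, 2))))) = Mul(29787, Add(817, Mul(Pow(Add(35, 5), -1), Add(-7, 5)))) = Mul(29787, Add(817, Mul(Pow(40, -1), -2))) = Mul(29787, Add(817, Mul(Rational(1, 40), -2))) = Mul(29787, Add(817, Rational(-1, 20))) = Mul(29787, Rational(16339, 20)) = Rational(486689793, 20)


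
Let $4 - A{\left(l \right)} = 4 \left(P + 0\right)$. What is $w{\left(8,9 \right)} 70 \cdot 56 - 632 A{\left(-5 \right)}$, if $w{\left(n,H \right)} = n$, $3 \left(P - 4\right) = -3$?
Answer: $36416$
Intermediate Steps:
$P = 3$ ($P = 4 + \frac{1}{3} \left(-3\right) = 4 - 1 = 3$)
$A{\left(l \right)} = -8$ ($A{\left(l \right)} = 4 - 4 \left(3 + 0\right) = 4 - 4 \cdot 3 = 4 - 12 = -8$)
$w{\left(8,9 \right)} 70 \cdot 56 - 632 A{\left(-5 \right)} = 8 \cdot 70 \cdot 56 - 632 \left(-8\right) = 560 \cdot 56 - -5056 = 31360 + 5056 = 36416$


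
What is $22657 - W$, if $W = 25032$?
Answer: $-2375$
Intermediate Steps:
$22657 - W = 22657 - 25032 = -2375$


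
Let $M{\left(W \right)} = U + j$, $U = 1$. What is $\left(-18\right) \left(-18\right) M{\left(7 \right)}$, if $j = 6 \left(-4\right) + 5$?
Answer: $-5832$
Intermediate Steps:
$j = -19$ ($j = -24 + 5 = -19$)
$M{\left(W \right)} = -18$ ($M{\left(W \right)} = 1 - 19 = -18$)
$\left(-18\right) \left(-18\right) M{\left(7 \right)} = \left(-18\right) \left(-18\right) \left(-18\right) = 324 \left(-18\right) = -5832$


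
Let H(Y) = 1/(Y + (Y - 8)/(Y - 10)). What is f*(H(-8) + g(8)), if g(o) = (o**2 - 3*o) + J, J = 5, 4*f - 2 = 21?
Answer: 66033/256 ≈ 257.94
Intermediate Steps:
f = 23/4 (f = 1/2 + (1/4)*21 = 1/2 + 21/4 = 23/4 ≈ 5.7500)
g(o) = 5 + o**2 - 3*o (g(o) = (o**2 - 3*o) + 5 = 5 + o**2 - 3*o)
H(Y) = 1/(Y + (-8 + Y)/(-10 + Y))
f*(H(-8) + g(8)) = 23*((10 - 1*(-8))/(8 - 1*(-8)**2 + 9*(-8)) + (5 + 8**2 - 3*8))/4 = 23*((10 + 8)/(8 - 1*64 - 72) + (5 + 64 - 24))/4 = 23*(18/(8 - 64 - 72) + 45)/4 = 23*(18/(-128) + 45)/4 = 23*(-1/128*18 + 45)/4 = 23*(-9/64 + 45)/4 = (23/4)*(2871/64) = 66033/256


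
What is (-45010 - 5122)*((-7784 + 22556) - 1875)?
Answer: -646552404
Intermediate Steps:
(-45010 - 5122)*((-7784 + 22556) - 1875) = -50132*(14772 - 1875) = -50132*12897 = -646552404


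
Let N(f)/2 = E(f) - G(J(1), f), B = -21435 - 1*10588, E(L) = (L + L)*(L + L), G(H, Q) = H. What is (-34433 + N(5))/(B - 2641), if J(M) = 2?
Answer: 4891/4952 ≈ 0.98768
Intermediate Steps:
E(L) = 4*L² (E(L) = (2*L)*(2*L) = 4*L²)
B = -32023 (B = -21435 - 10588 = -32023)
N(f) = -4 + 8*f² (N(f) = 2*(4*f² - 1*2) = 2*(4*f² - 2) = 2*(-2 + 4*f²) = -4 + 8*f²)
(-34433 + N(5))/(B - 2641) = (-34433 + (-4 + 8*5²))/(-32023 - 2641) = (-34433 + (-4 + 8*25))/(-34664) = (-34433 + (-4 + 200))*(-1/34664) = (-34433 + 196)*(-1/34664) = -34237*(-1/34664) = 4891/4952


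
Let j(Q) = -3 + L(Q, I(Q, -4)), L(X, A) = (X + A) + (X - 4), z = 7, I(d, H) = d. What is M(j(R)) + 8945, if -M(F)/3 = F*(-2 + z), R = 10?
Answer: 8600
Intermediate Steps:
L(X, A) = -4 + A + 2*X (L(X, A) = (A + X) + (-4 + X) = -4 + A + 2*X)
j(Q) = -7 + 3*Q (j(Q) = -3 + (-4 + Q + 2*Q) = -3 + (-4 + 3*Q) = -7 + 3*Q)
M(F) = -15*F (M(F) = -3*F*(-2 + 7) = -3*F*5 = -15*F)
M(j(R)) + 8945 = -15*(-7 + 3*10) + 8945 = -15*(-7 + 30) + 8945 = -15*23 + 8945 = -345 + 8945 = 8600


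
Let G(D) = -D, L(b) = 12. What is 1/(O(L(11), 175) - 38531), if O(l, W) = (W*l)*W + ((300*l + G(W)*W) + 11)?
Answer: 1/301955 ≈ 3.3118e-6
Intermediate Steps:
O(l, W) = 11 - W**2 + 300*l + l*W**2 (O(l, W) = (W*l)*W + ((300*l + (-W)*W) + 11) = l*W**2 + ((300*l - W**2) + 11) = l*W**2 + ((-W**2 + 300*l) + 11) = l*W**2 + (11 - W**2 + 300*l) = 11 - W**2 + 300*l + l*W**2)
1/(O(L(11), 175) - 38531) = 1/((11 - 1*175**2 + 300*12 + 12*175**2) - 38531) = 1/((11 - 1*30625 + 3600 + 12*30625) - 38531) = 1/((11 - 30625 + 3600 + 367500) - 38531) = 1/(340486 - 38531) = 1/301955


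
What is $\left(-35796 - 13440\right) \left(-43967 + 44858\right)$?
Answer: $-43869276$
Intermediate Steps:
$\left(-35796 - 13440\right) \left(-43967 + 44858\right) = \left(-49236\right) 891 = -43869276$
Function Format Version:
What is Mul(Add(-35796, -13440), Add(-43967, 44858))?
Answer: -43869276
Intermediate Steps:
Mul(Add(-35796, -13440), Add(-43967, 44858)) = Mul(-49236, 891) = -43869276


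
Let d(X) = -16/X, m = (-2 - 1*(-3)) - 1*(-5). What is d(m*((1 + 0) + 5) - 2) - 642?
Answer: -10922/17 ≈ -642.47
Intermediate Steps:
m = 6 (m = (-2 + 3) + 5 = 1 + 5 = 6)
d(m*((1 + 0) + 5) - 2) - 642 = -16/(6*((1 + 0) + 5) - 2) - 642 = -16/(6*(1 + 5) - 2) - 642 = -16/(6*6 - 2) - 642 = -16/(36 - 2) - 642 = -16/34 - 642 = -16*1/34 - 642 = -8/17 - 642 = -10922/17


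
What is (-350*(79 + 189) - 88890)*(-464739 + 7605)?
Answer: 83513810460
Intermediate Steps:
(-350*(79 + 189) - 88890)*(-464739 + 7605) = (-350*268 - 88890)*(-457134) = (-93800 - 88890)*(-457134) = -182690*(-457134) = 83513810460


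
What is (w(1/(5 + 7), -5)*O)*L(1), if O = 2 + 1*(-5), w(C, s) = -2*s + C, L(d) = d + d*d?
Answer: -121/2 ≈ -60.500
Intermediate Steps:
L(d) = d + d**2
w(C, s) = C - 2*s
O = -3 (O = 2 - 5 = -3)
(w(1/(5 + 7), -5)*O)*L(1) = ((1/(5 + 7) - 2*(-5))*(-3))*(1*(1 + 1)) = ((1/12 + 10)*(-3))*(1*2) = ((1/12 + 10)*(-3))*2 = ((121/12)*(-3))*2 = -121/4*2 = -121/2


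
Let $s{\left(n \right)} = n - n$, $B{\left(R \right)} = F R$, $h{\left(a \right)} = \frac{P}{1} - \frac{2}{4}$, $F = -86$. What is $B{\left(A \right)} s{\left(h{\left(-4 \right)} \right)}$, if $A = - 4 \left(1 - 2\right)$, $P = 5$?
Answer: $0$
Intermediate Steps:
$A = 4$ ($A = \left(-4\right) \left(-1\right) = 4$)
$h{\left(a \right)} = \frac{9}{2}$ ($h{\left(a \right)} = \frac{5}{1} - \frac{2}{4} = 5 \cdot 1 - \frac{1}{2} = 5 - \frac{1}{2} = \frac{9}{2}$)
$B{\left(R \right)} = - 86 R$
$s{\left(n \right)} = 0$
$B{\left(A \right)} s{\left(h{\left(-4 \right)} \right)} = \left(-86\right) 4 \cdot 0 = \left(-344\right) 0 = 0$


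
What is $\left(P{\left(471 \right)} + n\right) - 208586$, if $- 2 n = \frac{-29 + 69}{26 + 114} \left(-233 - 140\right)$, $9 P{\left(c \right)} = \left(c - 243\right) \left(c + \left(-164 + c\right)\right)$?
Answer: $- \frac{3965291}{21} \approx -1.8882 \cdot 10^{5}$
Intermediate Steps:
$P{\left(c \right)} = \frac{\left(-243 + c\right) \left(-164 + 2 c\right)}{9}$ ($P{\left(c \right)} = \frac{\left(c - 243\right) \left(c + \left(-164 + c\right)\right)}{9} = \frac{\left(-243 + c\right) \left(-164 + 2 c\right)}{9}$)
$n = \frac{373}{7}$ ($n = - \frac{\frac{-29 + 69}{26 + 114} \left(-233 - 140\right)}{2} = - \frac{\frac{40}{140} \left(-233 - 140\right)}{2} = - \frac{40 \cdot \frac{1}{140} \left(-233 - 140\right)}{2} = - \frac{\frac{2}{7} \left(-373\right)}{2} = \left(- \frac{1}{2}\right) \left(- \frac{746}{7}\right) = \frac{373}{7} \approx 53.286$)
$\left(P{\left(471 \right)} + n\right) - 208586 = \left(\left(4428 - \frac{102050}{3} + \frac{2 \cdot 471^{2}}{9}\right) + \frac{373}{7}\right) - 208586 = \left(\left(4428 - \frac{102050}{3} + \frac{2}{9} \cdot 221841\right) + \frac{373}{7}\right) - 208586 = \left(\left(4428 - \frac{102050}{3} + 49298\right) + \frac{373}{7}\right) - 208586 = \left(\frac{59128}{3} + \frac{373}{7}\right) - 208586 = \frac{415015}{21} - 208586 = - \frac{3965291}{21}$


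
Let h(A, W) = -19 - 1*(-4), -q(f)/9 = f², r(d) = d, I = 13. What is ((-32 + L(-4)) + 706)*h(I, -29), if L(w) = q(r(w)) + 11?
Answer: -8115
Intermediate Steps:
q(f) = -9*f²
h(A, W) = -15 (h(A, W) = -19 + 4 = -15)
L(w) = 11 - 9*w² (L(w) = -9*w² + 11 = 11 - 9*w²)
((-32 + L(-4)) + 706)*h(I, -29) = ((-32 + (11 - 9*(-4)²)) + 706)*(-15) = ((-32 + (11 - 9*16)) + 706)*(-15) = ((-32 + (11 - 144)) + 706)*(-15) = ((-32 - 133) + 706)*(-15) = (-165 + 706)*(-15) = 541*(-15) = -8115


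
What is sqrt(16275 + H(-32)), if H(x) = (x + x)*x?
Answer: sqrt(18323) ≈ 135.36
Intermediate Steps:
H(x) = 2*x**2 (H(x) = (2*x)*x = 2*x**2)
sqrt(16275 + H(-32)) = sqrt(16275 + 2*(-32)**2) = sqrt(16275 + 2*1024) = sqrt(16275 + 2048) = sqrt(18323)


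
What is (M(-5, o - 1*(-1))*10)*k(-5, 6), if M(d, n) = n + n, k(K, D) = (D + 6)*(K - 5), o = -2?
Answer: 2400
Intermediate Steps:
k(K, D) = (-5 + K)*(6 + D) (k(K, D) = (6 + D)*(-5 + K) = (-5 + K)*(6 + D))
M(d, n) = 2*n
(M(-5, o - 1*(-1))*10)*k(-5, 6) = ((2*(-2 - 1*(-1)))*10)*(-30 - 5*6 + 6*(-5) + 6*(-5)) = ((2*(-2 + 1))*10)*(-30 - 30 - 30 - 30) = ((2*(-1))*10)*(-120) = -2*10*(-120) = -20*(-120) = 2400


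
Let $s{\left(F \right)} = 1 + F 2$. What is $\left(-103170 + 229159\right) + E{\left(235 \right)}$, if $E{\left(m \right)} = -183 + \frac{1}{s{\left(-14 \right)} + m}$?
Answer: $\frac{26167649}{208} \approx 1.2581 \cdot 10^{5}$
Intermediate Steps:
$s{\left(F \right)} = 1 + 2 F$
$E{\left(m \right)} = -183 + \frac{1}{-27 + m}$ ($E{\left(m \right)} = -183 + \frac{1}{\left(1 + 2 \left(-14\right)\right) + m} = -183 + \frac{1}{\left(1 - 28\right) + m} = -183 + \frac{1}{-27 + m}$)
$\left(-103170 + 229159\right) + E{\left(235 \right)} = \left(-103170 + 229159\right) + \frac{4942 - 43005}{-27 + 235} = 125989 + \frac{4942 - 43005}{208} = 125989 + \frac{1}{208} \left(-38063\right) = 125989 - \frac{38063}{208} = \frac{26167649}{208}$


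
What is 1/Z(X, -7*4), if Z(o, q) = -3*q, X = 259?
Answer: 1/84 ≈ 0.011905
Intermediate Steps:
1/Z(X, -7*4) = 1/(-(-21)*4) = 1/(-3*(-28)) = 1/84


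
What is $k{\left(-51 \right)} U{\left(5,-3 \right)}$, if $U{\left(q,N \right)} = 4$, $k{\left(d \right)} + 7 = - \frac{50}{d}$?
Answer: $- \frac{1228}{51} \approx -24.078$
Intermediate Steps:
$k{\left(d \right)} = -7 - \frac{50}{d}$
$k{\left(-51 \right)} U{\left(5,-3 \right)} = \left(-7 - \frac{50}{-51}\right) 4 = \left(-7 - - \frac{50}{51}\right) 4 = \left(-7 + \frac{50}{51}\right) 4 = \left(- \frac{307}{51}\right) 4 = - \frac{1228}{51}$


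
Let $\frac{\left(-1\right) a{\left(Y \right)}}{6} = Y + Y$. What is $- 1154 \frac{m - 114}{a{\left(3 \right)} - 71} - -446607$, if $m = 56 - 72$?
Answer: $\frac{47636929}{107} \approx 4.4521 \cdot 10^{5}$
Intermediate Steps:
$m = -16$ ($m = 56 - 72 = -16$)
$a{\left(Y \right)} = - 12 Y$ ($a{\left(Y \right)} = - 6 \left(Y + Y\right) = - 6 \cdot 2 Y = - 12 Y$)
$- 1154 \frac{m - 114}{a{\left(3 \right)} - 71} - -446607 = - 1154 \frac{-16 - 114}{\left(-12\right) 3 - 71} - -446607 = - 1154 \left(- \frac{130}{-36 - 71}\right) + 446607 = - 1154 \left(- \frac{130}{-107}\right) + 446607 = - 1154 \left(\left(-130\right) \left(- \frac{1}{107}\right)\right) + 446607 = \left(-1154\right) \frac{130}{107} + 446607 = - \frac{150020}{107} + 446607 = \frac{47636929}{107}$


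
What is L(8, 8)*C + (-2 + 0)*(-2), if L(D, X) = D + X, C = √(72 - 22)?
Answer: 4 + 80*√2 ≈ 117.14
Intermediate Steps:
C = 5*√2 (C = √50 = 5*√2 ≈ 7.0711)
L(8, 8)*C + (-2 + 0)*(-2) = (8 + 8)*(5*√2) + (-2 + 0)*(-2) = 16*(5*√2) - 2*(-2) = 80*√2 + 4 = 4 + 80*√2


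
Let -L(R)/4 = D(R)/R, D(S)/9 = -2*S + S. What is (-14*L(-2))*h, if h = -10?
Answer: 5040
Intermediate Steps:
D(S) = -9*S (D(S) = 9*(-2*S + S) = 9*(-S) = -9*S)
L(R) = 36 (L(R) = -4*(-9*R)/R = -4*(-9) = 36)
(-14*L(-2))*h = -14*36*(-10) = -504*(-10) = 5040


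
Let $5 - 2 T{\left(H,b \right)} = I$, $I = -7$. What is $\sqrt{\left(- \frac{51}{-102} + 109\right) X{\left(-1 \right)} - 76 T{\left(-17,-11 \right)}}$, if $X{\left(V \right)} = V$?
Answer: $\frac{i \sqrt{2262}}{2} \approx 23.78 i$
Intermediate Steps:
$T{\left(H,b \right)} = 6$ ($T{\left(H,b \right)} = \frac{5}{2} - - \frac{7}{2} = \frac{5}{2} + \frac{7}{2} = 6$)
$\sqrt{\left(- \frac{51}{-102} + 109\right) X{\left(-1 \right)} - 76 T{\left(-17,-11 \right)}} = \sqrt{\left(- \frac{51}{-102} + 109\right) \left(-1\right) - 456} = \sqrt{\left(\left(-51\right) \left(- \frac{1}{102}\right) + 109\right) \left(-1\right) - 456} = \sqrt{\left(\frac{1}{2} + 109\right) \left(-1\right) - 456} = \sqrt{\frac{219}{2} \left(-1\right) - 456} = \sqrt{- \frac{219}{2} - 456} = \sqrt{- \frac{1131}{2}} = \frac{i \sqrt{2262}}{2}$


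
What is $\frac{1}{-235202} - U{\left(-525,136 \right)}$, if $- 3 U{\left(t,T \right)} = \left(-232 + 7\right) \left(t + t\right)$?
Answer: $\frac{18522157499}{235202} \approx 78750.0$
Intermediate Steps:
$U{\left(t,T \right)} = 150 t$ ($U{\left(t,T \right)} = - \frac{\left(-232 + 7\right) \left(t + t\right)}{3} = - \frac{\left(-225\right) 2 t}{3} = - \frac{\left(-450\right) t}{3} = 150 t$)
$\frac{1}{-235202} - U{\left(-525,136 \right)} = \frac{1}{-235202} - 150 \left(-525\right) = - \frac{1}{235202} - -78750 = - \frac{1}{235202} + 78750 = \frac{18522157499}{235202}$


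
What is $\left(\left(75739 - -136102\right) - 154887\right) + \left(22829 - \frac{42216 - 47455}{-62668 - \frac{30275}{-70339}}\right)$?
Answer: $\frac{351681035257570}{4407974177} \approx 79783.0$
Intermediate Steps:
$\left(\left(75739 - -136102\right) - 154887\right) + \left(22829 - \frac{42216 - 47455}{-62668 - \frac{30275}{-70339}}\right) = \left(\left(75739 + 136102\right) - 154887\right) + \left(22829 - - \frac{5239}{-62668 - - \frac{30275}{70339}}\right) = \left(211841 - 154887\right) + \left(22829 - - \frac{5239}{-62668 + \frac{30275}{70339}}\right) = 56954 + \left(22829 - - \frac{5239}{- \frac{4407974177}{70339}}\right) = 56954 + \left(22829 - \left(-5239\right) \left(- \frac{70339}{4407974177}\right)\right) = 56954 + \left(22829 - \frac{368506021}{4407974177}\right) = 56954 + \frac{100629273980712}{4407974177} = \frac{351681035257570}{4407974177}$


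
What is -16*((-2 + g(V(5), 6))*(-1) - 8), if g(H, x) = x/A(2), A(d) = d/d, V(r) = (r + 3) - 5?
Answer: 192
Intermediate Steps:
V(r) = -2 + r (V(r) = (3 + r) - 5 = -2 + r)
A(d) = 1
g(H, x) = x (g(H, x) = x/1 = x*1 = x)
-16*((-2 + g(V(5), 6))*(-1) - 8) = -16*((-2 + 6)*(-1) - 8) = -16*(4*(-1) - 8) = -16*(-4 - 8) = -16*(-12) = 192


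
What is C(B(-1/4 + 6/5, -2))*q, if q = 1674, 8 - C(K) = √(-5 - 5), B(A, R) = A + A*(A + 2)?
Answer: 13392 - 1674*I*√10 ≈ 13392.0 - 5293.7*I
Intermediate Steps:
B(A, R) = A + A*(2 + A)
C(K) = 8 - I*√10 (C(K) = 8 - √(-5 - 5) = 8 - √(-10) = 8 - I*√10)
C(B(-1/4 + 6/5, -2))*q = (8 - I*√10)*1674 = 13392 - 1674*I*√10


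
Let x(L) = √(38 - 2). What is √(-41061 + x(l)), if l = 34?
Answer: I*√41055 ≈ 202.62*I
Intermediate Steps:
x(L) = 6 (x(L) = √36 = 6)
√(-41061 + x(l)) = √(-41061 + 6) = √(-41055) = I*√41055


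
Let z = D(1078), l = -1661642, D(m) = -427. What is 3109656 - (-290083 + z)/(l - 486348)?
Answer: 667950970093/214799 ≈ 3.1097e+6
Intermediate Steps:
z = -427
3109656 - (-290083 + z)/(l - 486348) = 3109656 - (-290083 - 427)/(-1661642 - 486348) = 3109656 - (-290510)/(-2147990) = 3109656 - (-290510)*(-1)/2147990 = 3109656 - 1*29051/214799 = 3109656 - 29051/214799 = 667950970093/214799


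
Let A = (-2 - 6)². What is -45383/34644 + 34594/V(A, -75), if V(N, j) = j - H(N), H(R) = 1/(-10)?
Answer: -1716962461/3706908 ≈ -463.18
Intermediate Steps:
H(R) = -⅒
A = 64 (A = (-8)² = 64)
V(N, j) = ⅒ + j (V(N, j) = j - 1*(-⅒) = j + ⅒ = ⅒ + j)
-45383/34644 + 34594/V(A, -75) = -45383/34644 + 34594/(⅒ - 75) = -45383*1/34644 + 34594/(-749/10) = -45383/34644 + 34594*(-10/749) = -45383/34644 - 49420/107 = -1716962461/3706908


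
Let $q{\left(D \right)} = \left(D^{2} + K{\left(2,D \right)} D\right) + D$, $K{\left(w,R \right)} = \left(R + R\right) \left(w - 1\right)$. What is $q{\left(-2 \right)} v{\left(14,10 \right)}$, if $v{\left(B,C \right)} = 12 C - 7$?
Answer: $1130$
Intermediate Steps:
$K{\left(w,R \right)} = 2 R \left(-1 + w\right)$
$q{\left(D \right)} = D + 3 D^{2}$ ($q{\left(D \right)} = \left(D^{2} + 2 D \left(-1 + 2\right) D\right) + D = \left(D^{2} + 2 D 1 D\right) + D = \left(D^{2} + 2 D D\right) + D = \left(D^{2} + 2 D^{2}\right) + D = 3 D^{2} + D = D + 3 D^{2}$)
$v{\left(B,C \right)} = -7 + 12 C$
$q{\left(-2 \right)} v{\left(14,10 \right)} = - 2 \left(1 + 3 \left(-2\right)\right) \left(-7 + 12 \cdot 10\right) = - 2 \left(1 - 6\right) \left(-7 + 120\right) = \left(-2\right) \left(-5\right) 113 = 10 \cdot 113 = 1130$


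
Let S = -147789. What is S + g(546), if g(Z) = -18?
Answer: -147807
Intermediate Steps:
S + g(546) = -147789 - 18 = -147807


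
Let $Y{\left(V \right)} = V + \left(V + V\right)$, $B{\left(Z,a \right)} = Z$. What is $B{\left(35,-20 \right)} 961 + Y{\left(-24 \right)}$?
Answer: $33563$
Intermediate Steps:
$Y{\left(V \right)} = 3 V$ ($Y{\left(V \right)} = V + 2 V = 3 V$)
$B{\left(35,-20 \right)} 961 + Y{\left(-24 \right)} = 35 \cdot 961 + 3 \left(-24\right) = 33635 - 72 = 33563$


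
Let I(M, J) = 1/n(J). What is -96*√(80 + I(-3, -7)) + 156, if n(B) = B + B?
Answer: 156 - 48*√15666/7 ≈ -702.27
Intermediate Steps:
n(B) = 2*B
I(M, J) = 1/(2*J)
-96*√(80 + I(-3, -7)) + 156 = -96*√(80 + (½)/(-7)) + 156 = -96*√(80 + (½)*(-⅐)) + 156 = -96*√(80 - 1/14) + 156 = -48*√15666/7 + 156 = 156 - 48*√15666/7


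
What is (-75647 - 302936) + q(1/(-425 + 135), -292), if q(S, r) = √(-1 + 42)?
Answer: -378583 + √41 ≈ -3.7858e+5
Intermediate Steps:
q(S, r) = √41
(-75647 - 302936) + q(1/(-425 + 135), -292) = (-75647 - 302936) + √41 = -378583 + √41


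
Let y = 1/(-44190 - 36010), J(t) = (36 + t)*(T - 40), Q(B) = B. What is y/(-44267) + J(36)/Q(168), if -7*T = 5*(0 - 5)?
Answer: -2715913250951/173960456600 ≈ -15.612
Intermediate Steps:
T = 25/7 (T = -5*(0 - 5)/7 = -5*(-5)/7 = -⅐*(-25) = 25/7 ≈ 3.5714)
J(t) = -9180/7 - 255*t/7 (J(t) = (36 + t)*(25/7 - 40) = (36 + t)*(-255/7) = -9180/7 - 255*t/7)
y = -1/80200 (y = 1/(-80200) = -1/80200 ≈ -1.2469e-5)
y/(-44267) + J(36)/Q(168) = -1/80200/(-44267) + (-9180/7 - 255/7*36)/168 = -1/80200*(-1/44267) + (-9180/7 - 9180/7)*(1/168) = 1/3550213400 - 18360/7*1/168 = 1/3550213400 - 765/49 = -2715913250951/173960456600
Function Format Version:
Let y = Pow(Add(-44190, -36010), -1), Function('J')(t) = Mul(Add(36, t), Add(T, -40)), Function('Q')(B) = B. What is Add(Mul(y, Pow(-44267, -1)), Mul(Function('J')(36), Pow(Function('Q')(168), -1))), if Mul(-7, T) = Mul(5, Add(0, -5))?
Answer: Rational(-2715913250951, 173960456600) ≈ -15.612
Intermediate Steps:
T = Rational(25, 7) (T = Mul(Rational(-1, 7), Mul(5, Add(0, -5))) = Mul(Rational(-1, 7), Mul(5, -5)) = Mul(Rational(-1, 7), -25) = Rational(25, 7) ≈ 3.5714)
Function('J')(t) = Add(Rational(-9180, 7), Mul(Rational(-255, 7), t)) (Function('J')(t) = Mul(Add(36, t), Add(Rational(25, 7), -40)) = Mul(Add(36, t), Rational(-255, 7)) = Add(Rational(-9180, 7), Mul(Rational(-255, 7), t)))
y = Rational(-1, 80200) (y = Pow(-80200, -1) = Rational(-1, 80200) ≈ -1.2469e-5)
Add(Mul(y, Pow(-44267, -1)), Mul(Function('J')(36), Pow(Function('Q')(168), -1))) = Add(Mul(Rational(-1, 80200), Pow(-44267, -1)), Mul(Add(Rational(-9180, 7), Mul(Rational(-255, 7), 36)), Pow(168, -1))) = Add(Mul(Rational(-1, 80200), Rational(-1, 44267)), Mul(Add(Rational(-9180, 7), Rational(-9180, 7)), Rational(1, 168))) = Add(Rational(1, 3550213400), Mul(Rational(-18360, 7), Rational(1, 168))) = Add(Rational(1, 3550213400), Rational(-765, 49)) = Rational(-2715913250951, 173960456600)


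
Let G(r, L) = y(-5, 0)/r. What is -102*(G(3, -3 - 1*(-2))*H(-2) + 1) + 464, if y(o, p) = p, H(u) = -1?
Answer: 362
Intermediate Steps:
G(r, L) = 0 (G(r, L) = 0/r = 0)
-102*(G(3, -3 - 1*(-2))*H(-2) + 1) + 464 = -102*(0*(-1) + 1) + 464 = -102*(0 + 1) + 464 = -102*1 + 464 = -102 + 464 = 362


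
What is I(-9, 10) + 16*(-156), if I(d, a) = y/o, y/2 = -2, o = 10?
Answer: -12482/5 ≈ -2496.4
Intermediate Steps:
y = -4 (y = 2*(-2) = -4)
I(d, a) = -⅖ (I(d, a) = -4/10 = -4*⅒ = -⅖)
I(-9, 10) + 16*(-156) = -⅖ + 16*(-156) = -⅖ - 2496 = -12482/5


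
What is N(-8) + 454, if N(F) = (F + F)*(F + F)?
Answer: 710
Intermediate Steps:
N(F) = 4*F² (N(F) = (2*F)*(2*F) = 4*F²)
N(-8) + 454 = 4*(-8)² + 454 = 4*64 + 454 = 256 + 454 = 710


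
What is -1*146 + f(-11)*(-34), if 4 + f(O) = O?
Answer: 364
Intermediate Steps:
f(O) = -4 + O
-1*146 + f(-11)*(-34) = -1*146 + (-4 - 11)*(-34) = -146 - 15*(-34) = -146 + 510 = 364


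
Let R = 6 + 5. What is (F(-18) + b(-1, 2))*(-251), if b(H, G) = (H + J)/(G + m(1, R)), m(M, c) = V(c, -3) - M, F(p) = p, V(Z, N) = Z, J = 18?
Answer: 49949/12 ≈ 4162.4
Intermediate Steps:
R = 11
m(M, c) = c - M
b(H, G) = (18 + H)/(10 + G) (b(H, G) = (H + 18)/(G + (11 - 1*1)) = (18 + H)/(G + (11 - 1)) = (18 + H)/(G + 10) = (18 + H)/(10 + G))
(F(-18) + b(-1, 2))*(-251) = (-18 + (18 - 1)/(10 + 2))*(-251) = (-18 + 17/12)*(-251) = -199/12*(-251) = 49949/12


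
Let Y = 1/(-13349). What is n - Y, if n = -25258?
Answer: -337169041/13349 ≈ -25258.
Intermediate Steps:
Y = -1/13349 ≈ -7.4912e-5
n - Y = -25258 - 1*(-1/13349) = -25258 + 1/13349 = -337169041/13349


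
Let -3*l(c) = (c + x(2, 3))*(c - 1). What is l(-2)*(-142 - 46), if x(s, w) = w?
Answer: -188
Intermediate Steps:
l(c) = -(-1 + c)*(3 + c)/3 (l(c) = -(c + 3)*(c - 1)/3 = -(3 + c)*(-1 + c)/3 = -(-1 + c)*(3 + c)/3)
l(-2)*(-142 - 46) = (1 - 2/3*(-2) - 1/3*(-2)**2)*(-142 - 46) = (1 + 4/3 - 1/3*4)*(-188) = (1 + 4/3 - 4/3)*(-188) = 1*(-188) = -188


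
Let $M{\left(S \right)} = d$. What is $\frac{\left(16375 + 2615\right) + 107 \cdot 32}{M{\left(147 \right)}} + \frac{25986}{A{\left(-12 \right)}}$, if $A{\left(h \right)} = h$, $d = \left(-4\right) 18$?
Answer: $- \frac{89165}{36} \approx -2476.8$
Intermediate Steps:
$d = -72$
$M{\left(S \right)} = -72$
$\frac{\left(16375 + 2615\right) + 107 \cdot 32}{M{\left(147 \right)}} + \frac{25986}{A{\left(-12 \right)}} = \frac{\left(16375 + 2615\right) + 107 \cdot 32}{-72} + \frac{25986}{-12} = \left(18990 + 3424\right) \left(- \frac{1}{72}\right) + 25986 \left(- \frac{1}{12}\right) = 22414 \left(- \frac{1}{72}\right) - \frac{4331}{2} = - \frac{11207}{36} - \frac{4331}{2} = - \frac{89165}{36}$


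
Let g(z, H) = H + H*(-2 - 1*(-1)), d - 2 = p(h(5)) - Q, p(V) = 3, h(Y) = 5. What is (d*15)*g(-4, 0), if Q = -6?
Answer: 0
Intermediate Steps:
d = 11 (d = 2 + (3 - 1*(-6)) = 2 + (3 + 6) = 2 + 9 = 11)
g(z, H) = 0 (g(z, H) = H + H*(-2 + 1) = H + H*(-1) = H - H = 0)
(d*15)*g(-4, 0) = (11*15)*0 = 165*0 = 0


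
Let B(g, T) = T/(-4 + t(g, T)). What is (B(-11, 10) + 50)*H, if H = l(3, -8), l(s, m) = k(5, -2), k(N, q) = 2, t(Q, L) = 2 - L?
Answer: 295/3 ≈ 98.333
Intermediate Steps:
l(s, m) = 2
B(g, T) = T/(-2 - T) (B(g, T) = T/(-4 + (2 - T)) = T/(-2 - T))
H = 2
(B(-11, 10) + 50)*H = (-1*10/(2 + 10) + 50)*2 = (-1*10/12 + 50)*2 = (-1*10*1/12 + 50)*2 = (-5/6 + 50)*2 = (295/6)*2 = 295/3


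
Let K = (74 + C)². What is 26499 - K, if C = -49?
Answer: 25874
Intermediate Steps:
K = 625 (K = (74 - 49)² = 25² = 625)
26499 - K = 26499 - 1*625 = 26499 - 625 = 25874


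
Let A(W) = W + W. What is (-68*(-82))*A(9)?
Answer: 100368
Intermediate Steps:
A(W) = 2*W
(-68*(-82))*A(9) = (-68*(-82))*(2*9) = 5576*18 = 100368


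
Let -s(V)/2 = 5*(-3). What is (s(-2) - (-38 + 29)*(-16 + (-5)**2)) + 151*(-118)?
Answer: -17707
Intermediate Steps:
s(V) = 30 (s(V) = -10*(-3) = -2*(-15) = 30)
(s(-2) - (-38 + 29)*(-16 + (-5)**2)) + 151*(-118) = (30 - (-38 + 29)*(-16 + (-5)**2)) + 151*(-118) = (30 - (-9)*(-16 + 25)) - 17818 = (30 - (-9)*9) - 17818 = (30 - 1*(-81)) - 17818 = (30 + 81) - 17818 = 111 - 17818 = -17707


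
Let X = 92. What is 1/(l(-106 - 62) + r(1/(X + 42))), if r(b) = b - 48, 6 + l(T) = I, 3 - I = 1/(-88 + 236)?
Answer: -9916/505709 ≈ -0.019608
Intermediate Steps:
I = 443/148 (I = 3 - 1/(-88 + 236) = 3 - 1/148 = 443/148 ≈ 2.9932)
l(T) = -445/148 (l(T) = -6 + 443/148 = -445/148)
r(b) = -48 + b
1/(l(-106 - 62) + r(1/(X + 42))) = 1/(-445/148 + (-48 + 1/(92 + 42))) = 1/(-445/148 + (-48 + 1/134)) = 1/(-445/148 - 6431/134) = 1/(-505709/9916) = -9916/505709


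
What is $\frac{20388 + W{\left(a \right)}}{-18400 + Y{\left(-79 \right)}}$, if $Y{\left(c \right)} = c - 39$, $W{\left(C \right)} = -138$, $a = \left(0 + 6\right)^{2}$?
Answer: $- \frac{10125}{9259} \approx -1.0935$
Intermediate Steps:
$a = 36$ ($a = 6^{2} = 36$)
$Y{\left(c \right)} = -39 + c$
$\frac{20388 + W{\left(a \right)}}{-18400 + Y{\left(-79 \right)}} = \frac{20388 - 138}{-18400 - 118} = \frac{20250}{-18400 - 118} = \frac{20250}{-18518} = 20250 \left(- \frac{1}{18518}\right) = - \frac{10125}{9259}$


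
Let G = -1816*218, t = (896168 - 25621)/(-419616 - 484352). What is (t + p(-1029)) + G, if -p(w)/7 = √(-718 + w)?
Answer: -357870954131/903968 - 7*I*√1747 ≈ -3.9589e+5 - 292.58*I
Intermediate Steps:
t = -870547/903968 (t = 870547/(-903968) = 870547*(-1/903968) = -870547/903968 ≈ -0.96303)
p(w) = -7*√(-718 + w)
G = -395888
(t + p(-1029)) + G = (-870547/903968 - 7*√(-718 - 1029)) - 395888 = (-870547/903968 - 7*I*√1747) - 395888 = -357870954131/903968 - 7*I*√1747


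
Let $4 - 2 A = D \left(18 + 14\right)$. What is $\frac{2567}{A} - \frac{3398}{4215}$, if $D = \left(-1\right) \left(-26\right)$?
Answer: $- \frac{4075559}{581670} \approx -7.0067$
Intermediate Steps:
$D = 26$
$A = -414$ ($A = 2 - \frac{26 \left(18 + 14\right)}{2} = 2 - \frac{26 \cdot 32}{2} = 2 - 416 = -414$)
$\frac{2567}{A} - \frac{3398}{4215} = \frac{2567}{-414} - \frac{3398}{4215} = 2567 \left(- \frac{1}{414}\right) - \frac{3398}{4215} = - \frac{2567}{414} - \frac{3398}{4215} = - \frac{4075559}{581670}$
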